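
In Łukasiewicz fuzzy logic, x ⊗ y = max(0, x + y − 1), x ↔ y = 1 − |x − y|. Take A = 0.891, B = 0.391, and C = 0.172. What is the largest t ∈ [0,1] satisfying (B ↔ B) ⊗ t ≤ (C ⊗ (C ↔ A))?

B ↔ B = 1 − |0.391 − 0.391| = 1 − 0.000 = 1.000
So the left factor is B ↔ B = 1.000.
C ↔ A = 1 − |0.172 − 0.891| = 1 − 0.719 = 0.281
C ⊗ (C ↔ A) = max(0, 0.172 + 0.281 − 1) = max(0, -0.547) = 0.000
So the right-hand bound is C ⊗ (C ↔ A) = 0.000.
The residuum of the Łukasiewicz t-norm gives the supremum: min(1, 1 − 1.000 + 0.000).
1 − 1.000 + 0.000 = 0.000, so t = min(1, 0.000) = 0.000.
Check: 1.000 ⊗ 0.000 = max(0, 0.000) = 0.000 ≤ 0.000.

0.000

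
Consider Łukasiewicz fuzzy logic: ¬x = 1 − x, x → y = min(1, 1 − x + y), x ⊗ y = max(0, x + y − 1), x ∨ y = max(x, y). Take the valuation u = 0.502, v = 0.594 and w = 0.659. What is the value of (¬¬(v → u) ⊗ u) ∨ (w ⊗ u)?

v → u = min(1, 1 − 0.594 + 0.502) = min(1, 0.908) = 0.908
¬(v → u) = 1 − 0.908 = 0.092
¬¬(v → u) = 1 − 0.092 = 0.908
¬¬(v → u) ⊗ u = max(0, 0.908 + 0.502 − 1) = max(0, 0.410) = 0.410
w ⊗ u = max(0, 0.659 + 0.502 − 1) = max(0, 0.161) = 0.161
(¬¬(v → u) ⊗ u) ∨ (w ⊗ u) = max(0.410, 0.161) = 0.410

0.410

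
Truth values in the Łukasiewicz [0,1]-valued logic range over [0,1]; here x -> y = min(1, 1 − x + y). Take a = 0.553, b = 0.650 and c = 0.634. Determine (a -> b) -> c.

0.634

a -> b = min(1, 1 − 0.553 + 0.650) = min(1, 1.097) = 1.000
(a -> b) -> c = min(1, 1 − 1.000 + 0.634) = min(1, 0.634) = 0.634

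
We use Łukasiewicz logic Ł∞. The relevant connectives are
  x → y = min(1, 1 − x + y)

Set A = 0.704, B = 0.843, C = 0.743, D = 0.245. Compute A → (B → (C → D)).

C → D = min(1, 1 − 0.743 + 0.245) = min(1, 0.502) = 0.502
B → (C → D) = min(1, 1 − 0.843 + 0.502) = min(1, 0.659) = 0.659
A → (B → (C → D)) = min(1, 1 − 0.704 + 0.659) = min(1, 0.955) = 0.955

0.955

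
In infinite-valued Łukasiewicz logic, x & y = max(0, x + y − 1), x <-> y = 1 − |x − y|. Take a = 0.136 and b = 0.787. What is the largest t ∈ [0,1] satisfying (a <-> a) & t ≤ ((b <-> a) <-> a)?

0.787

a <-> a = 1 − |0.136 − 0.136| = 1 − 0.000 = 1.000
So the left factor is a <-> a = 1.000.
b <-> a = 1 − |0.787 − 0.136| = 1 − 0.651 = 0.349
(b <-> a) <-> a = 1 − |0.349 − 0.136| = 1 − 0.213 = 0.787
So the right-hand bound is (b <-> a) <-> a = 0.787.
The residuum of the Łukasiewicz t-norm gives the supremum: min(1, 1 − 1.000 + 0.787).
1 − 1.000 + 0.787 = 0.787, so t = min(1, 0.787) = 0.787.
Check: 1.000 & 0.787 = max(0, 0.787) = 0.787 ≤ 0.787.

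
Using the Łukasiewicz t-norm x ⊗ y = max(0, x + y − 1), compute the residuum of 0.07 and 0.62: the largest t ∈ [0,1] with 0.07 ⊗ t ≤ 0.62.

1.00

The residuum of the Łukasiewicz t-norm gives the supremum: min(1, 1 − 0.07 + 0.62).
1 − 0.07 + 0.62 = 1.55, so t = min(1, 1.55) = 1.00.
Check: 0.07 ⊗ 1.00 = max(0, 0.07) = 0.07 ≤ 0.62.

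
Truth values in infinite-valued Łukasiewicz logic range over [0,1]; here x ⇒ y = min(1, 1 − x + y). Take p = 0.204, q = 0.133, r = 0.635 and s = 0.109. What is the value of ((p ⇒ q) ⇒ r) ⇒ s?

p ⇒ q = min(1, 1 − 0.204 + 0.133) = min(1, 0.929) = 0.929
(p ⇒ q) ⇒ r = min(1, 1 − 0.929 + 0.635) = min(1, 0.706) = 0.706
((p ⇒ q) ⇒ r) ⇒ s = min(1, 1 − 0.706 + 0.109) = min(1, 0.403) = 0.403

0.403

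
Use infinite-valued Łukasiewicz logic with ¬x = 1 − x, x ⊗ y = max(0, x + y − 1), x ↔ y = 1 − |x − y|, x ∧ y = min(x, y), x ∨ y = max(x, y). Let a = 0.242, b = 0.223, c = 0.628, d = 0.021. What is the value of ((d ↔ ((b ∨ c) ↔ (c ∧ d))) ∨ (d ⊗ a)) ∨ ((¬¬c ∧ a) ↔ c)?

0.628

b ∨ c = max(0.223, 0.628) = 0.628
c ∧ d = min(0.628, 0.021) = 0.021
(b ∨ c) ↔ (c ∧ d) = 1 − |0.628 − 0.021| = 1 − 0.607 = 0.393
d ↔ ((b ∨ c) ↔ (c ∧ d)) = 1 − |0.021 − 0.393| = 1 − 0.372 = 0.628
d ⊗ a = max(0, 0.021 + 0.242 − 1) = max(0, -0.737) = 0.000
(d ↔ ((b ∨ c) ↔ (c ∧ d))) ∨ (d ⊗ a) = max(0.628, 0.000) = 0.628
¬c = 1 − 0.628 = 0.372
¬¬c = 1 − 0.372 = 0.628
¬¬c ∧ a = min(0.628, 0.242) = 0.242
(¬¬c ∧ a) ↔ c = 1 − |0.242 − 0.628| = 1 − 0.386 = 0.614
((d ↔ ((b ∨ c) ↔ (c ∧ d))) ∨ (d ⊗ a)) ∨ ((¬¬c ∧ a) ↔ c) = max(0.628, 0.614) = 0.628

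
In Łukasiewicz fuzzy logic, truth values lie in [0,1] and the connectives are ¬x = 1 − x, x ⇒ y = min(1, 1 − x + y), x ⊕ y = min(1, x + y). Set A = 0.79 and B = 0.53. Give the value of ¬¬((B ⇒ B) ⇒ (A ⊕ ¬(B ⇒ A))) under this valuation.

B ⇒ B = min(1, 1 − 0.53 + 0.53) = min(1, 1.00) = 1.00
B ⇒ A = min(1, 1 − 0.53 + 0.79) = min(1, 1.26) = 1.00
¬(B ⇒ A) = 1 − 1.00 = 0.00
A ⊕ ¬(B ⇒ A) = min(1, 0.79 + 0.00) = min(1, 0.79) = 0.79
(B ⇒ B) ⇒ (A ⊕ ¬(B ⇒ A)) = min(1, 1 − 1.00 + 0.79) = min(1, 0.79) = 0.79
¬((B ⇒ B) ⇒ (A ⊕ ¬(B ⇒ A))) = 1 − 0.79 = 0.21
¬¬((B ⇒ B) ⇒ (A ⊕ ¬(B ⇒ A))) = 1 − 0.21 = 0.79

0.79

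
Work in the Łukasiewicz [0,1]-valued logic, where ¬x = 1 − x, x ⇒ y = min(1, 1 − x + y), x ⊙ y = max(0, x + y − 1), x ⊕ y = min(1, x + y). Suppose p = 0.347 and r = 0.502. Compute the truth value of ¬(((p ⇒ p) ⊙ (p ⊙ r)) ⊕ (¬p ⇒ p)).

0.306

p ⇒ p = min(1, 1 − 0.347 + 0.347) = min(1, 1.000) = 1.000
p ⊙ r = max(0, 0.347 + 0.502 − 1) = max(0, -0.151) = 0.000
(p ⇒ p) ⊙ (p ⊙ r) = max(0, 1.000 + 0.000 − 1) = max(0, 0.000) = 0.000
¬p = 1 − 0.347 = 0.653
¬p ⇒ p = min(1, 1 − 0.653 + 0.347) = min(1, 0.694) = 0.694
((p ⇒ p) ⊙ (p ⊙ r)) ⊕ (¬p ⇒ p) = min(1, 0.000 + 0.694) = min(1, 0.694) = 0.694
¬(((p ⇒ p) ⊙ (p ⊙ r)) ⊕ (¬p ⇒ p)) = 1 − 0.694 = 0.306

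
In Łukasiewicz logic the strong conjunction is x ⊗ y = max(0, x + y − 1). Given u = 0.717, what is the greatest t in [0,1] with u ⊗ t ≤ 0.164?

0.447

The residuum of the Łukasiewicz t-norm gives the supremum: min(1, 1 − 0.717 + 0.164).
1 − 0.717 + 0.164 = 0.447, so t = min(1, 0.447) = 0.447.
Check: 0.717 ⊗ 0.447 = max(0, 0.164) = 0.164 ≤ 0.164.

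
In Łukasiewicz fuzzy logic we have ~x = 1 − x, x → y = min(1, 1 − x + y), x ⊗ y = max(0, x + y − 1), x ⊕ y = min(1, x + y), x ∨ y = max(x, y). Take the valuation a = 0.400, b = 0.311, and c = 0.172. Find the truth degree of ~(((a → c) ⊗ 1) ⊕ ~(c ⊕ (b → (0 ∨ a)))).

0.228

a → c = min(1, 1 − 0.400 + 0.172) = min(1, 0.772) = 0.772
(a → c) ⊗ 1 = max(0, 0.772 + 1.000 − 1) = max(0, 0.772) = 0.772
0 ∨ a = max(0.000, 0.400) = 0.400
b → (0 ∨ a) = min(1, 1 − 0.311 + 0.400) = min(1, 1.089) = 1.000
c ⊕ (b → (0 ∨ a)) = min(1, 0.172 + 1.000) = min(1, 1.172) = 1.000
~(c ⊕ (b → (0 ∨ a))) = 1 − 1.000 = 0.000
((a → c) ⊗ 1) ⊕ ~(c ⊕ (b → (0 ∨ a))) = min(1, 0.772 + 0.000) = min(1, 0.772) = 0.772
~(((a → c) ⊗ 1) ⊕ ~(c ⊕ (b → (0 ∨ a)))) = 1 − 0.772 = 0.228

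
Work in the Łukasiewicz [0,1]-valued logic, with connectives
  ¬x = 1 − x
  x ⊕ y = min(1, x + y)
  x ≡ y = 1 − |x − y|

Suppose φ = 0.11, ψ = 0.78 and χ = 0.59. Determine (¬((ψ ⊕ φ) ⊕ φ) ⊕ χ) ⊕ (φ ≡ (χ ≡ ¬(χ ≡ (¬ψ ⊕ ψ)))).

ψ ⊕ φ = min(1, 0.78 + 0.11) = min(1, 0.89) = 0.89
(ψ ⊕ φ) ⊕ φ = min(1, 0.89 + 0.11) = min(1, 1.00) = 1.00
¬((ψ ⊕ φ) ⊕ φ) = 1 − 1.00 = 0.00
¬((ψ ⊕ φ) ⊕ φ) ⊕ χ = min(1, 0.00 + 0.59) = min(1, 0.59) = 0.59
¬ψ = 1 − 0.78 = 0.22
¬ψ ⊕ ψ = min(1, 0.22 + 0.78) = min(1, 1.00) = 1.00
χ ≡ (¬ψ ⊕ ψ) = 1 − |0.59 − 1.00| = 1 − 0.41 = 0.59
¬(χ ≡ (¬ψ ⊕ ψ)) = 1 − 0.59 = 0.41
χ ≡ ¬(χ ≡ (¬ψ ⊕ ψ)) = 1 − |0.59 − 0.41| = 1 − 0.18 = 0.82
φ ≡ (χ ≡ ¬(χ ≡ (¬ψ ⊕ ψ))) = 1 − |0.11 − 0.82| = 1 − 0.71 = 0.29
(¬((ψ ⊕ φ) ⊕ φ) ⊕ χ) ⊕ (φ ≡ (χ ≡ ¬(χ ≡ (¬ψ ⊕ ψ)))) = min(1, 0.59 + 0.29) = min(1, 0.88) = 0.88

0.88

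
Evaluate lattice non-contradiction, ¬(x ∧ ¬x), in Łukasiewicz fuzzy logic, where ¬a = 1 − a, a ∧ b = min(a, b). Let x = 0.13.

0.87

¬x = 1 − 0.13 = 0.87
x ∧ ¬x = min(0.13, 0.87) = 0.13
¬(x ∧ ¬x) = 1 − 0.13 = 0.87
(The value 0.87 < 1 shows this instance is not satisfied; not a Ł∞-tautology — its value is 1 − min(a, 1−a).)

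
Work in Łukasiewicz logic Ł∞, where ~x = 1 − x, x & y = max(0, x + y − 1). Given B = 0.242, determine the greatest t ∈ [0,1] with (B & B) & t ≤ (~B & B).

1.000

B & B = max(0, 0.242 + 0.242 − 1) = max(0, -0.516) = 0.000
So the left factor is B & B = 0.000.
~B = 1 − 0.242 = 0.758
~B & B = max(0, 0.758 + 0.242 − 1) = max(0, 0.000) = 0.000
So the right-hand bound is ~B & B = 0.000.
The residuum of the Łukasiewicz t-norm gives the supremum: min(1, 1 − 0.000 + 0.000).
1 − 0.000 + 0.000 = 1.000, so t = min(1, 1.000) = 1.000.
Check: 0.000 & 1.000 = max(0, 0.000) = 0.000 ≤ 0.000.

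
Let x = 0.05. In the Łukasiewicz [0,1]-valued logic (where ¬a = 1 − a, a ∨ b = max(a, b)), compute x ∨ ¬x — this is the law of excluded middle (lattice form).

¬x = 1 − 0.05 = 0.95
x ∨ ¬x = max(0.05, 0.95) = 0.95
(The value 0.95 < 1 shows this instance is not satisfied; not a Ł∞-tautology — its value is max(a, 1−a).)

0.95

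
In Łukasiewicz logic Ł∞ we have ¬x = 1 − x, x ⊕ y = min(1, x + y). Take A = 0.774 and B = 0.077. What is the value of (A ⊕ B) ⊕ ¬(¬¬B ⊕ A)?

1.000

A ⊕ B = min(1, 0.774 + 0.077) = min(1, 0.851) = 0.851
¬B = 1 − 0.077 = 0.923
¬¬B = 1 − 0.923 = 0.077
¬¬B ⊕ A = min(1, 0.077 + 0.774) = min(1, 0.851) = 0.851
¬(¬¬B ⊕ A) = 1 − 0.851 = 0.149
(A ⊕ B) ⊕ ¬(¬¬B ⊕ A) = min(1, 0.851 + 0.149) = min(1, 1.000) = 1.000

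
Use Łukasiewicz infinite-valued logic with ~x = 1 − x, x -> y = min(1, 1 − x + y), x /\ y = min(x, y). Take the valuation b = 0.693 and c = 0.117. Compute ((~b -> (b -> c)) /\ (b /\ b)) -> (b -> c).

~b = 1 − 0.693 = 0.307
b -> c = min(1, 1 − 0.693 + 0.117) = min(1, 0.424) = 0.424
~b -> (b -> c) = min(1, 1 − 0.307 + 0.424) = min(1, 1.117) = 1.000
b /\ b = min(0.693, 0.693) = 0.693
(~b -> (b -> c)) /\ (b /\ b) = min(1.000, 0.693) = 0.693
((~b -> (b -> c)) /\ (b /\ b)) -> (b -> c) = min(1, 1 − 0.693 + 0.424) = min(1, 0.731) = 0.731

0.731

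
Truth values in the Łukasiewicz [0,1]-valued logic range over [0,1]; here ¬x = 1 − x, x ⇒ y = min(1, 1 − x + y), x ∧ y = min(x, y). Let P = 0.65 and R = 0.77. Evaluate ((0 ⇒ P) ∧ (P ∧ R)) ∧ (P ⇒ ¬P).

0 ⇒ P = min(1, 1 − 0.00 + 0.65) = min(1, 1.65) = 1.00
P ∧ R = min(0.65, 0.77) = 0.65
(0 ⇒ P) ∧ (P ∧ R) = min(1.00, 0.65) = 0.65
¬P = 1 − 0.65 = 0.35
P ⇒ ¬P = min(1, 1 − 0.65 + 0.35) = min(1, 0.70) = 0.70
((0 ⇒ P) ∧ (P ∧ R)) ∧ (P ⇒ ¬P) = min(0.65, 0.70) = 0.65

0.65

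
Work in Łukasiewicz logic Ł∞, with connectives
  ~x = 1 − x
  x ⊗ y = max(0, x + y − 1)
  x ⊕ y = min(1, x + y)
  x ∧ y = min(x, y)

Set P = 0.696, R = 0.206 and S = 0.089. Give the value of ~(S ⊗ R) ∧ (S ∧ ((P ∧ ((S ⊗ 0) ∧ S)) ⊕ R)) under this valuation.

0.089

S ⊗ R = max(0, 0.089 + 0.206 − 1) = max(0, -0.705) = 0.000
~(S ⊗ R) = 1 − 0.000 = 1.000
S ⊗ 0 = max(0, 0.089 + 0.000 − 1) = max(0, -0.911) = 0.000
(S ⊗ 0) ∧ S = min(0.000, 0.089) = 0.000
P ∧ ((S ⊗ 0) ∧ S) = min(0.696, 0.000) = 0.000
(P ∧ ((S ⊗ 0) ∧ S)) ⊕ R = min(1, 0.000 + 0.206) = min(1, 0.206) = 0.206
S ∧ ((P ∧ ((S ⊗ 0) ∧ S)) ⊕ R) = min(0.089, 0.206) = 0.089
~(S ⊗ R) ∧ (S ∧ ((P ∧ ((S ⊗ 0) ∧ S)) ⊕ R)) = min(1.000, 0.089) = 0.089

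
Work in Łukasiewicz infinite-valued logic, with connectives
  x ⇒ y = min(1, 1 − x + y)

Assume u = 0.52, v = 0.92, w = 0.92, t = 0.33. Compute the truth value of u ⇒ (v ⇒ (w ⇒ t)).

w ⇒ t = min(1, 1 − 0.92 + 0.33) = min(1, 0.41) = 0.41
v ⇒ (w ⇒ t) = min(1, 1 − 0.92 + 0.41) = min(1, 0.49) = 0.49
u ⇒ (v ⇒ (w ⇒ t)) = min(1, 1 − 0.52 + 0.49) = min(1, 0.97) = 0.97

0.97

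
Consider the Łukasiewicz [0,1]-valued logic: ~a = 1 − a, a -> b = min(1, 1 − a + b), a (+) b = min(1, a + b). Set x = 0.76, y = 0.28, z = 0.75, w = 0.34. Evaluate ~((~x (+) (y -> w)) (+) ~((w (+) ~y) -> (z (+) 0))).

~x = 1 − 0.76 = 0.24
y -> w = min(1, 1 − 0.28 + 0.34) = min(1, 1.06) = 1.00
~x (+) (y -> w) = min(1, 0.24 + 1.00) = min(1, 1.24) = 1.00
~y = 1 − 0.28 = 0.72
w (+) ~y = min(1, 0.34 + 0.72) = min(1, 1.06) = 1.00
z (+) 0 = min(1, 0.75 + 0.00) = min(1, 0.75) = 0.75
(w (+) ~y) -> (z (+) 0) = min(1, 1 − 1.00 + 0.75) = min(1, 0.75) = 0.75
~((w (+) ~y) -> (z (+) 0)) = 1 − 0.75 = 0.25
(~x (+) (y -> w)) (+) ~((w (+) ~y) -> (z (+) 0)) = min(1, 1.00 + 0.25) = min(1, 1.25) = 1.00
~((~x (+) (y -> w)) (+) ~((w (+) ~y) -> (z (+) 0))) = 1 − 1.00 = 0.00

0.00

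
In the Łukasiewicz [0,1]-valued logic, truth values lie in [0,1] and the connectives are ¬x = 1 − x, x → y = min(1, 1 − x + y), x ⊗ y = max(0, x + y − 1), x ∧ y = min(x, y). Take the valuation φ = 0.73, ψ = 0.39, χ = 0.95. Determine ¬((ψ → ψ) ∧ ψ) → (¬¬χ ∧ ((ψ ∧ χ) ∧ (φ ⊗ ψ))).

0.51

ψ → ψ = min(1, 1 − 0.39 + 0.39) = min(1, 1.00) = 1.00
(ψ → ψ) ∧ ψ = min(1.00, 0.39) = 0.39
¬((ψ → ψ) ∧ ψ) = 1 − 0.39 = 0.61
¬χ = 1 − 0.95 = 0.05
¬¬χ = 1 − 0.05 = 0.95
ψ ∧ χ = min(0.39, 0.95) = 0.39
φ ⊗ ψ = max(0, 0.73 + 0.39 − 1) = max(0, 0.12) = 0.12
(ψ ∧ χ) ∧ (φ ⊗ ψ) = min(0.39, 0.12) = 0.12
¬¬χ ∧ ((ψ ∧ χ) ∧ (φ ⊗ ψ)) = min(0.95, 0.12) = 0.12
¬((ψ → ψ) ∧ ψ) → (¬¬χ ∧ ((ψ ∧ χ) ∧ (φ ⊗ ψ))) = min(1, 1 − 0.61 + 0.12) = min(1, 0.51) = 0.51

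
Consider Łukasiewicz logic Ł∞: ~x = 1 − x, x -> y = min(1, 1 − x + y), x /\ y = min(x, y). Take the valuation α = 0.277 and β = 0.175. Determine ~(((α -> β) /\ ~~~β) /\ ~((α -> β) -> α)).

α -> β = min(1, 1 − 0.277 + 0.175) = min(1, 0.898) = 0.898
~β = 1 − 0.175 = 0.825
~~β = 1 − 0.825 = 0.175
~~~β = 1 − 0.175 = 0.825
(α -> β) /\ ~~~β = min(0.898, 0.825) = 0.825
(α -> β) -> α = min(1, 1 − 0.898 + 0.277) = min(1, 0.379) = 0.379
~((α -> β) -> α) = 1 − 0.379 = 0.621
((α -> β) /\ ~~~β) /\ ~((α -> β) -> α) = min(0.825, 0.621) = 0.621
~(((α -> β) /\ ~~~β) /\ ~((α -> β) -> α)) = 1 − 0.621 = 0.379

0.379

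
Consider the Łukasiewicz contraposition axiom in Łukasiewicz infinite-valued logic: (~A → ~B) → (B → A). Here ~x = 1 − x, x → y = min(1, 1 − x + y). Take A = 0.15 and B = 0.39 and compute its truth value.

1.00

~A = 1 − 0.15 = 0.85
~B = 1 − 0.39 = 0.61
~A → ~B = min(1, 1 − 0.85 + 0.61) = min(1, 0.76) = 0.76
B → A = min(1, 1 − 0.39 + 0.15) = min(1, 0.76) = 0.76
(~A → ~B) → (B → A) = min(1, 1 − 0.76 + 0.76) = min(1, 1.00) = 1.00
(As expected: an axiom of Ł∞, always 1.)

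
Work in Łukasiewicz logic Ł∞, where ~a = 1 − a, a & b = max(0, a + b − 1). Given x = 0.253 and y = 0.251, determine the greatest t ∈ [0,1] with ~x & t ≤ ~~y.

0.504

~x = 1 − 0.253 = 0.747
So the left factor is ~x = 0.747.
~y = 1 − 0.251 = 0.749
~~y = 1 − 0.749 = 0.251
So the right-hand bound is ~~y = 0.251.
The residuum of the Łukasiewicz t-norm gives the supremum: min(1, 1 − 0.747 + 0.251).
1 − 0.747 + 0.251 = 0.504, so t = min(1, 0.504) = 0.504.
Check: 0.747 & 0.504 = max(0, 0.251) = 0.251 ≤ 0.251.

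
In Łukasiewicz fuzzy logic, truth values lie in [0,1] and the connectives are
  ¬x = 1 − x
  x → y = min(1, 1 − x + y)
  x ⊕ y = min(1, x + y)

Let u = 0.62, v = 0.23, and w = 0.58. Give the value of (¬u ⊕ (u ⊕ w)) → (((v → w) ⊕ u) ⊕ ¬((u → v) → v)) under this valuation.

¬u = 1 − 0.62 = 0.38
u ⊕ w = min(1, 0.62 + 0.58) = min(1, 1.20) = 1.00
¬u ⊕ (u ⊕ w) = min(1, 0.38 + 1.00) = min(1, 1.38) = 1.00
v → w = min(1, 1 − 0.23 + 0.58) = min(1, 1.35) = 1.00
(v → w) ⊕ u = min(1, 1.00 + 0.62) = min(1, 1.62) = 1.00
u → v = min(1, 1 − 0.62 + 0.23) = min(1, 0.61) = 0.61
(u → v) → v = min(1, 1 − 0.61 + 0.23) = min(1, 0.62) = 0.62
¬((u → v) → v) = 1 − 0.62 = 0.38
((v → w) ⊕ u) ⊕ ¬((u → v) → v) = min(1, 1.00 + 0.38) = min(1, 1.38) = 1.00
(¬u ⊕ (u ⊕ w)) → (((v → w) ⊕ u) ⊕ ¬((u → v) → v)) = min(1, 1 − 1.00 + 1.00) = min(1, 1.00) = 1.00

1.00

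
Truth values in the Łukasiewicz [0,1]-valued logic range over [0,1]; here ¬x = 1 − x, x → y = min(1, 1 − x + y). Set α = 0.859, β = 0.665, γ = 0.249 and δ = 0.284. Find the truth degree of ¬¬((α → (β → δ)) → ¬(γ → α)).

β → δ = min(1, 1 − 0.665 + 0.284) = min(1, 0.619) = 0.619
α → (β → δ) = min(1, 1 − 0.859 + 0.619) = min(1, 0.760) = 0.760
γ → α = min(1, 1 − 0.249 + 0.859) = min(1, 1.610) = 1.000
¬(γ → α) = 1 − 1.000 = 0.000
(α → (β → δ)) → ¬(γ → α) = min(1, 1 − 0.760 + 0.000) = min(1, 0.240) = 0.240
¬((α → (β → δ)) → ¬(γ → α)) = 1 − 0.240 = 0.760
¬¬((α → (β → δ)) → ¬(γ → α)) = 1 − 0.760 = 0.240

0.240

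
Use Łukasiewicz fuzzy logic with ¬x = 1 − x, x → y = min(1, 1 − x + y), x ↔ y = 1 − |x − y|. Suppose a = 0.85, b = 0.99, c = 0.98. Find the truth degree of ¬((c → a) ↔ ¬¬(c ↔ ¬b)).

0.84

c → a = min(1, 1 − 0.98 + 0.85) = min(1, 0.87) = 0.87
¬b = 1 − 0.99 = 0.01
c ↔ ¬b = 1 − |0.98 − 0.01| = 1 − 0.97 = 0.03
¬(c ↔ ¬b) = 1 − 0.03 = 0.97
¬¬(c ↔ ¬b) = 1 − 0.97 = 0.03
(c → a) ↔ ¬¬(c ↔ ¬b) = 1 − |0.87 − 0.03| = 1 − 0.84 = 0.16
¬((c → a) ↔ ¬¬(c ↔ ¬b)) = 1 − 0.16 = 0.84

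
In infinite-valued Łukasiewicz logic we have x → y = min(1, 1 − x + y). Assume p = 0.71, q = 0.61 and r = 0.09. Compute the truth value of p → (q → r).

0.77

q → r = min(1, 1 − 0.61 + 0.09) = min(1, 0.48) = 0.48
p → (q → r) = min(1, 1 − 0.71 + 0.48) = min(1, 0.77) = 0.77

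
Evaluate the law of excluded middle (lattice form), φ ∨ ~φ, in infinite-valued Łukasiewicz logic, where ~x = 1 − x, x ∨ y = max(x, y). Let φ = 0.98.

0.98

~φ = 1 − 0.98 = 0.02
φ ∨ ~φ = max(0.98, 0.02) = 0.98
(The value 0.98 < 1 shows this instance is not satisfied; not a Ł∞-tautology — its value is max(a, 1−a).)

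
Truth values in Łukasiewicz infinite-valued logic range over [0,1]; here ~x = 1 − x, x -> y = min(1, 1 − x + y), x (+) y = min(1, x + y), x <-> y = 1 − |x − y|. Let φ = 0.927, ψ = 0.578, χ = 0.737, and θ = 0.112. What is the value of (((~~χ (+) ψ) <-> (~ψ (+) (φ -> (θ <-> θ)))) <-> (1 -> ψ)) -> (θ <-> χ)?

0.797

~χ = 1 − 0.737 = 0.263
~~χ = 1 − 0.263 = 0.737
~~χ (+) ψ = min(1, 0.737 + 0.578) = min(1, 1.315) = 1.000
~ψ = 1 − 0.578 = 0.422
θ <-> θ = 1 − |0.112 − 0.112| = 1 − 0.000 = 1.000
φ -> (θ <-> θ) = min(1, 1 − 0.927 + 1.000) = min(1, 1.073) = 1.000
~ψ (+) (φ -> (θ <-> θ)) = min(1, 0.422 + 1.000) = min(1, 1.422) = 1.000
(~~χ (+) ψ) <-> (~ψ (+) (φ -> (θ <-> θ))) = 1 − |1.000 − 1.000| = 1 − 0.000 = 1.000
1 -> ψ = min(1, 1 − 1.000 + 0.578) = min(1, 0.578) = 0.578
((~~χ (+) ψ) <-> (~ψ (+) (φ -> (θ <-> θ)))) <-> (1 -> ψ) = 1 − |1.000 − 0.578| = 1 − 0.422 = 0.578
θ <-> χ = 1 − |0.112 − 0.737| = 1 − 0.625 = 0.375
(((~~χ (+) ψ) <-> (~ψ (+) (φ -> (θ <-> θ)))) <-> (1 -> ψ)) -> (θ <-> χ) = min(1, 1 − 0.578 + 0.375) = min(1, 0.797) = 0.797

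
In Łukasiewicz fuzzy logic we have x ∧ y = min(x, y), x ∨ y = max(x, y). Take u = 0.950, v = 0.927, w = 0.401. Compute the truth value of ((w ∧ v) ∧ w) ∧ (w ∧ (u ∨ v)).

0.401

w ∧ v = min(0.401, 0.927) = 0.401
(w ∧ v) ∧ w = min(0.401, 0.401) = 0.401
u ∨ v = max(0.950, 0.927) = 0.950
w ∧ (u ∨ v) = min(0.401, 0.950) = 0.401
((w ∧ v) ∧ w) ∧ (w ∧ (u ∨ v)) = min(0.401, 0.401) = 0.401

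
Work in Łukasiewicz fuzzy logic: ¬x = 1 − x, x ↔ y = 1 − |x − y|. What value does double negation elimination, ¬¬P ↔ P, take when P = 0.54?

¬P = 1 − 0.54 = 0.46
¬¬P = 1 − 0.46 = 0.54
¬¬P ↔ P = 1 − |0.54 − 0.54| = 1 − 0.00 = 1.00
(As expected: always 1 in Ł∞ since negation is involutive.)

1.00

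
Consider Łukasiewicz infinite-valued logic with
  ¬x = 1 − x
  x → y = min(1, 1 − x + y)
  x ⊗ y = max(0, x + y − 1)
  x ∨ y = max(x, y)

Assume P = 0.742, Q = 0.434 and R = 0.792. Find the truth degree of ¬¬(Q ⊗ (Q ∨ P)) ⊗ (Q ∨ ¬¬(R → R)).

0.176

Q ∨ P = max(0.434, 0.742) = 0.742
Q ⊗ (Q ∨ P) = max(0, 0.434 + 0.742 − 1) = max(0, 0.176) = 0.176
¬(Q ⊗ (Q ∨ P)) = 1 − 0.176 = 0.824
¬¬(Q ⊗ (Q ∨ P)) = 1 − 0.824 = 0.176
R → R = min(1, 1 − 0.792 + 0.792) = min(1, 1.000) = 1.000
¬(R → R) = 1 − 1.000 = 0.000
¬¬(R → R) = 1 − 0.000 = 1.000
Q ∨ ¬¬(R → R) = max(0.434, 1.000) = 1.000
¬¬(Q ⊗ (Q ∨ P)) ⊗ (Q ∨ ¬¬(R → R)) = max(0, 0.176 + 1.000 − 1) = max(0, 0.176) = 0.176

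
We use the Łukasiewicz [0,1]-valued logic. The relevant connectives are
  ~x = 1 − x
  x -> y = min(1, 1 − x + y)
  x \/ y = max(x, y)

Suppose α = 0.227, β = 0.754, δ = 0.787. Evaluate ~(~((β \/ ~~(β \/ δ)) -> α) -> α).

β \/ δ = max(0.754, 0.787) = 0.787
~(β \/ δ) = 1 − 0.787 = 0.213
~~(β \/ δ) = 1 − 0.213 = 0.787
β \/ ~~(β \/ δ) = max(0.754, 0.787) = 0.787
(β \/ ~~(β \/ δ)) -> α = min(1, 1 − 0.787 + 0.227) = min(1, 0.440) = 0.440
~((β \/ ~~(β \/ δ)) -> α) = 1 − 0.440 = 0.560
~((β \/ ~~(β \/ δ)) -> α) -> α = min(1, 1 − 0.560 + 0.227) = min(1, 0.667) = 0.667
~(~((β \/ ~~(β \/ δ)) -> α) -> α) = 1 − 0.667 = 0.333

0.333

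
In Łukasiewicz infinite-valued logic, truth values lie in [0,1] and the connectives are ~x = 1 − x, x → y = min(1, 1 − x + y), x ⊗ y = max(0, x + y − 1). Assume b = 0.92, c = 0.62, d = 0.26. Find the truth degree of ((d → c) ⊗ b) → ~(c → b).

0.08

d → c = min(1, 1 − 0.26 + 0.62) = min(1, 1.36) = 1.00
(d → c) ⊗ b = max(0, 1.00 + 0.92 − 1) = max(0, 0.92) = 0.92
c → b = min(1, 1 − 0.62 + 0.92) = min(1, 1.30) = 1.00
~(c → b) = 1 − 1.00 = 0.00
((d → c) ⊗ b) → ~(c → b) = min(1, 1 − 0.92 + 0.00) = min(1, 0.08) = 0.08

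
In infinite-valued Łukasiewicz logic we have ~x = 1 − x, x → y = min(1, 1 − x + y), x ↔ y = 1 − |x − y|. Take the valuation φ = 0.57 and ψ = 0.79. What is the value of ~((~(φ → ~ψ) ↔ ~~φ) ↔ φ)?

~ψ = 1 − 0.79 = 0.21
φ → ~ψ = min(1, 1 − 0.57 + 0.21) = min(1, 0.64) = 0.64
~(φ → ~ψ) = 1 − 0.64 = 0.36
~φ = 1 − 0.57 = 0.43
~~φ = 1 − 0.43 = 0.57
~(φ → ~ψ) ↔ ~~φ = 1 − |0.36 − 0.57| = 1 − 0.21 = 0.79
(~(φ → ~ψ) ↔ ~~φ) ↔ φ = 1 − |0.79 − 0.57| = 1 − 0.22 = 0.78
~((~(φ → ~ψ) ↔ ~~φ) ↔ φ) = 1 − 0.78 = 0.22

0.22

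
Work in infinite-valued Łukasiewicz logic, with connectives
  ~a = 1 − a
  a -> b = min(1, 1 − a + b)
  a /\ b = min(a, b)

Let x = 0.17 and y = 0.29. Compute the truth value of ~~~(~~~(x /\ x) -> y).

x /\ x = min(0.17, 0.17) = 0.17
~(x /\ x) = 1 − 0.17 = 0.83
~~(x /\ x) = 1 − 0.83 = 0.17
~~~(x /\ x) = 1 − 0.17 = 0.83
~~~(x /\ x) -> y = min(1, 1 − 0.83 + 0.29) = min(1, 0.46) = 0.46
~(~~~(x /\ x) -> y) = 1 − 0.46 = 0.54
~~(~~~(x /\ x) -> y) = 1 − 0.54 = 0.46
~~~(~~~(x /\ x) -> y) = 1 − 0.46 = 0.54

0.54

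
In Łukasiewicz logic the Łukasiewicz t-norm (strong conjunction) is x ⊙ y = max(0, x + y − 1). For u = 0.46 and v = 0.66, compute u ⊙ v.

0.12

u ⊙ v = max(0, 0.46 + 0.66 − 1) = max(0, 0.12) = 0.12
For comparison, the Gödel (minimum) t-norm min(x, y) would give 0.46.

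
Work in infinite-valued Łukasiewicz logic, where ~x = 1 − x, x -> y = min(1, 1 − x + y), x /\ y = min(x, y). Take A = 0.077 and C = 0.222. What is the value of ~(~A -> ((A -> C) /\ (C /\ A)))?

0.846

~A = 1 − 0.077 = 0.923
A -> C = min(1, 1 − 0.077 + 0.222) = min(1, 1.145) = 1.000
C /\ A = min(0.222, 0.077) = 0.077
(A -> C) /\ (C /\ A) = min(1.000, 0.077) = 0.077
~A -> ((A -> C) /\ (C /\ A)) = min(1, 1 − 0.923 + 0.077) = min(1, 0.154) = 0.154
~(~A -> ((A -> C) /\ (C /\ A))) = 1 − 0.154 = 0.846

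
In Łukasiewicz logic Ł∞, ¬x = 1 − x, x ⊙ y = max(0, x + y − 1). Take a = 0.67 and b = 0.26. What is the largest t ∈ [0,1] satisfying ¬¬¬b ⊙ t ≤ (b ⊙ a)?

0.26

¬b = 1 − 0.26 = 0.74
¬¬b = 1 − 0.74 = 0.26
¬¬¬b = 1 − 0.26 = 0.74
So the left factor is ¬¬¬b = 0.74.
b ⊙ a = max(0, 0.26 + 0.67 − 1) = max(0, -0.07) = 0.00
So the right-hand bound is b ⊙ a = 0.00.
The residuum of the Łukasiewicz t-norm gives the supremum: min(1, 1 − 0.74 + 0.00).
1 − 0.74 + 0.00 = 0.26, so t = min(1, 0.26) = 0.26.
Check: 0.74 ⊙ 0.26 = max(0, 0.00) = 0.00 ≤ 0.00.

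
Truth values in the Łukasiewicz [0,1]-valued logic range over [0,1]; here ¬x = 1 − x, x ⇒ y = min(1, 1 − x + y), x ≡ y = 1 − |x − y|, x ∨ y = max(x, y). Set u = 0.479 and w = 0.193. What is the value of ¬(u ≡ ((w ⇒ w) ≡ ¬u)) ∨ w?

0.193

w ⇒ w = min(1, 1 − 0.193 + 0.193) = min(1, 1.000) = 1.000
¬u = 1 − 0.479 = 0.521
(w ⇒ w) ≡ ¬u = 1 − |1.000 − 0.521| = 1 − 0.479 = 0.521
u ≡ ((w ⇒ w) ≡ ¬u) = 1 − |0.479 − 0.521| = 1 − 0.042 = 0.958
¬(u ≡ ((w ⇒ w) ≡ ¬u)) = 1 − 0.958 = 0.042
¬(u ≡ ((w ⇒ w) ≡ ¬u)) ∨ w = max(0.042, 0.193) = 0.193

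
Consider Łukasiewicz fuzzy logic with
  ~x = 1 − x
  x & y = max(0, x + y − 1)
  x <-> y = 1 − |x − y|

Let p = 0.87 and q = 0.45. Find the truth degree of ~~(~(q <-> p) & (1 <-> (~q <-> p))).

0.10

q <-> p = 1 − |0.45 − 0.87| = 1 − 0.42 = 0.58
~(q <-> p) = 1 − 0.58 = 0.42
~q = 1 − 0.45 = 0.55
~q <-> p = 1 − |0.55 − 0.87| = 1 − 0.32 = 0.68
1 <-> (~q <-> p) = 1 − |1.00 − 0.68| = 1 − 0.32 = 0.68
~(q <-> p) & (1 <-> (~q <-> p)) = max(0, 0.42 + 0.68 − 1) = max(0, 0.10) = 0.10
~(~(q <-> p) & (1 <-> (~q <-> p))) = 1 − 0.10 = 0.90
~~(~(q <-> p) & (1 <-> (~q <-> p))) = 1 − 0.90 = 0.10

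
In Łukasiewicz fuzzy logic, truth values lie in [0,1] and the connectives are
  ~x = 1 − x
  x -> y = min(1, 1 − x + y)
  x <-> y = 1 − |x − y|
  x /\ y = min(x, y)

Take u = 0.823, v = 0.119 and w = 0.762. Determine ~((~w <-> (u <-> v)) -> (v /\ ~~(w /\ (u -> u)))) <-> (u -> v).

~w = 1 − 0.762 = 0.238
u <-> v = 1 − |0.823 − 0.119| = 1 − 0.704 = 0.296
~w <-> (u <-> v) = 1 − |0.238 − 0.296| = 1 − 0.058 = 0.942
u -> u = min(1, 1 − 0.823 + 0.823) = min(1, 1.000) = 1.000
w /\ (u -> u) = min(0.762, 1.000) = 0.762
~(w /\ (u -> u)) = 1 − 0.762 = 0.238
~~(w /\ (u -> u)) = 1 − 0.238 = 0.762
v /\ ~~(w /\ (u -> u)) = min(0.119, 0.762) = 0.119
(~w <-> (u <-> v)) -> (v /\ ~~(w /\ (u -> u))) = min(1, 1 − 0.942 + 0.119) = min(1, 0.177) = 0.177
~((~w <-> (u <-> v)) -> (v /\ ~~(w /\ (u -> u)))) = 1 − 0.177 = 0.823
u -> v = min(1, 1 − 0.823 + 0.119) = min(1, 0.296) = 0.296
~((~w <-> (u <-> v)) -> (v /\ ~~(w /\ (u -> u)))) <-> (u -> v) = 1 − |0.823 − 0.296| = 1 − 0.527 = 0.473

0.473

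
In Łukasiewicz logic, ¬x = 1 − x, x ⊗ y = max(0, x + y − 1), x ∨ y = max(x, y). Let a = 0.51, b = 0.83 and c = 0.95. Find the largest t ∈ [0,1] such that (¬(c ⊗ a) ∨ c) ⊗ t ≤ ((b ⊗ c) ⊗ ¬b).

c ⊗ a = max(0, 0.95 + 0.51 − 1) = max(0, 0.46) = 0.46
¬(c ⊗ a) = 1 − 0.46 = 0.54
¬(c ⊗ a) ∨ c = max(0.54, 0.95) = 0.95
So the left factor is ¬(c ⊗ a) ∨ c = 0.95.
b ⊗ c = max(0, 0.83 + 0.95 − 1) = max(0, 0.78) = 0.78
¬b = 1 − 0.83 = 0.17
(b ⊗ c) ⊗ ¬b = max(0, 0.78 + 0.17 − 1) = max(0, -0.05) = 0.00
So the right-hand bound is (b ⊗ c) ⊗ ¬b = 0.00.
The residuum of the Łukasiewicz t-norm gives the supremum: min(1, 1 − 0.95 + 0.00).
1 − 0.95 + 0.00 = 0.05, so t = min(1, 0.05) = 0.05.
Check: 0.95 ⊗ 0.05 = max(0, 0.00) = 0.00 ≤ 0.00.

0.05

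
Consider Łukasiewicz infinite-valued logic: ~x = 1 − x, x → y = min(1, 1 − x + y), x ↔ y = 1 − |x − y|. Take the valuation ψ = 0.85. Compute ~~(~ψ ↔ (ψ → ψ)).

0.15

~ψ = 1 − 0.85 = 0.15
ψ → ψ = min(1, 1 − 0.85 + 0.85) = min(1, 1.00) = 1.00
~ψ ↔ (ψ → ψ) = 1 − |0.15 − 1.00| = 1 − 0.85 = 0.15
~(~ψ ↔ (ψ → ψ)) = 1 − 0.15 = 0.85
~~(~ψ ↔ (ψ → ψ)) = 1 − 0.85 = 0.15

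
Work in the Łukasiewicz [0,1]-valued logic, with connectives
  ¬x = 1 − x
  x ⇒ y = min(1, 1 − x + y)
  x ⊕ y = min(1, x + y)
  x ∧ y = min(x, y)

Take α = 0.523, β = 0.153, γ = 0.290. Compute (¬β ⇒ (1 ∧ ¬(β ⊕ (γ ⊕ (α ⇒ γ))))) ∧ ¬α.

0.153

¬β = 1 − 0.153 = 0.847
α ⇒ γ = min(1, 1 − 0.523 + 0.290) = min(1, 0.767) = 0.767
γ ⊕ (α ⇒ γ) = min(1, 0.290 + 0.767) = min(1, 1.057) = 1.000
β ⊕ (γ ⊕ (α ⇒ γ)) = min(1, 0.153 + 1.000) = min(1, 1.153) = 1.000
¬(β ⊕ (γ ⊕ (α ⇒ γ))) = 1 − 1.000 = 0.000
1 ∧ ¬(β ⊕ (γ ⊕ (α ⇒ γ))) = min(1.000, 0.000) = 0.000
¬β ⇒ (1 ∧ ¬(β ⊕ (γ ⊕ (α ⇒ γ)))) = min(1, 1 − 0.847 + 0.000) = min(1, 0.153) = 0.153
¬α = 1 − 0.523 = 0.477
(¬β ⇒ (1 ∧ ¬(β ⊕ (γ ⊕ (α ⇒ γ))))) ∧ ¬α = min(0.153, 0.477) = 0.153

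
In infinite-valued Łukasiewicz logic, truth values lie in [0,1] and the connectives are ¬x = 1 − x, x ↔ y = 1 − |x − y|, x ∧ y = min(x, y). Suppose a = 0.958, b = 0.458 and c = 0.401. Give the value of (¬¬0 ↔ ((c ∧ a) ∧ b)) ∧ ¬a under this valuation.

0.042

¬0 = 1 − 0.000 = 1.000
¬¬0 = 1 − 1.000 = 0.000
c ∧ a = min(0.401, 0.958) = 0.401
(c ∧ a) ∧ b = min(0.401, 0.458) = 0.401
¬¬0 ↔ ((c ∧ a) ∧ b) = 1 − |0.000 − 0.401| = 1 − 0.401 = 0.599
¬a = 1 − 0.958 = 0.042
(¬¬0 ↔ ((c ∧ a) ∧ b)) ∧ ¬a = min(0.599, 0.042) = 0.042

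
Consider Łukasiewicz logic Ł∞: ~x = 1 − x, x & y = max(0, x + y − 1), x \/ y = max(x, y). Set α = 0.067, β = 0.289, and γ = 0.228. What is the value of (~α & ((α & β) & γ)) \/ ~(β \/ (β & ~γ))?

~α = 1 − 0.067 = 0.933
α & β = max(0, 0.067 + 0.289 − 1) = max(0, -0.644) = 0.000
(α & β) & γ = max(0, 0.000 + 0.228 − 1) = max(0, -0.772) = 0.000
~α & ((α & β) & γ) = max(0, 0.933 + 0.000 − 1) = max(0, -0.067) = 0.000
~γ = 1 − 0.228 = 0.772
β & ~γ = max(0, 0.289 + 0.772 − 1) = max(0, 0.061) = 0.061
β \/ (β & ~γ) = max(0.289, 0.061) = 0.289
~(β \/ (β & ~γ)) = 1 − 0.289 = 0.711
(~α & ((α & β) & γ)) \/ ~(β \/ (β & ~γ)) = max(0.000, 0.711) = 0.711

0.711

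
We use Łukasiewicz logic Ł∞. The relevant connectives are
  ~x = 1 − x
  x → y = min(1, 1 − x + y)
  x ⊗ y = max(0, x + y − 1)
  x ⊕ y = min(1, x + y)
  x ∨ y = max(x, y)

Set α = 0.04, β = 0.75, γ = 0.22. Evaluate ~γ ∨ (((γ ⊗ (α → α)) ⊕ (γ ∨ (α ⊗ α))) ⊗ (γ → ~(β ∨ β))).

~γ = 1 − 0.22 = 0.78
α → α = min(1, 1 − 0.04 + 0.04) = min(1, 1.00) = 1.00
γ ⊗ (α → α) = max(0, 0.22 + 1.00 − 1) = max(0, 0.22) = 0.22
α ⊗ α = max(0, 0.04 + 0.04 − 1) = max(0, -0.92) = 0.00
γ ∨ (α ⊗ α) = max(0.22, 0.00) = 0.22
(γ ⊗ (α → α)) ⊕ (γ ∨ (α ⊗ α)) = min(1, 0.22 + 0.22) = min(1, 0.44) = 0.44
β ∨ β = max(0.75, 0.75) = 0.75
~(β ∨ β) = 1 − 0.75 = 0.25
γ → ~(β ∨ β) = min(1, 1 − 0.22 + 0.25) = min(1, 1.03) = 1.00
((γ ⊗ (α → α)) ⊕ (γ ∨ (α ⊗ α))) ⊗ (γ → ~(β ∨ β)) = max(0, 0.44 + 1.00 − 1) = max(0, 0.44) = 0.44
~γ ∨ (((γ ⊗ (α → α)) ⊕ (γ ∨ (α ⊗ α))) ⊗ (γ → ~(β ∨ β))) = max(0.78, 0.44) = 0.78

0.78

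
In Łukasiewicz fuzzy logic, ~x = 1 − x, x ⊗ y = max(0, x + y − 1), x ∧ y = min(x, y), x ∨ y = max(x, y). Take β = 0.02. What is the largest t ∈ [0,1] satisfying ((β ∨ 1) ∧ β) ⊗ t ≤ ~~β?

β ∨ 1 = max(0.02, 1.00) = 1.00
(β ∨ 1) ∧ β = min(1.00, 0.02) = 0.02
So the left factor is (β ∨ 1) ∧ β = 0.02.
~β = 1 − 0.02 = 0.98
~~β = 1 − 0.98 = 0.02
So the right-hand bound is ~~β = 0.02.
The residuum of the Łukasiewicz t-norm gives the supremum: min(1, 1 − 0.02 + 0.02).
1 − 0.02 + 0.02 = 1.00, so t = min(1, 1.00) = 1.00.
Check: 0.02 ⊗ 1.00 = max(0, 0.02) = 0.02 ≤ 0.02.

1.00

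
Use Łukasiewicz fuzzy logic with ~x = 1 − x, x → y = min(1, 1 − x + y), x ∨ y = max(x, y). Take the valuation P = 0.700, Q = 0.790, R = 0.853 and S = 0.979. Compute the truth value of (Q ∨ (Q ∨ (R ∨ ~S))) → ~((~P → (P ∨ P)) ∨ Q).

0.147

~S = 1 − 0.979 = 0.021
R ∨ ~S = max(0.853, 0.021) = 0.853
Q ∨ (R ∨ ~S) = max(0.790, 0.853) = 0.853
Q ∨ (Q ∨ (R ∨ ~S)) = max(0.790, 0.853) = 0.853
~P = 1 − 0.700 = 0.300
P ∨ P = max(0.700, 0.700) = 0.700
~P → (P ∨ P) = min(1, 1 − 0.300 + 0.700) = min(1, 1.400) = 1.000
(~P → (P ∨ P)) ∨ Q = max(1.000, 0.790) = 1.000
~((~P → (P ∨ P)) ∨ Q) = 1 − 1.000 = 0.000
(Q ∨ (Q ∨ (R ∨ ~S))) → ~((~P → (P ∨ P)) ∨ Q) = min(1, 1 − 0.853 + 0.000) = min(1, 0.147) = 0.147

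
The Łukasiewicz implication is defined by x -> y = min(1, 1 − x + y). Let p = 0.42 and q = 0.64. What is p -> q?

1.00

p -> q = min(1, 1 − 0.42 + 0.64) = min(1, 1.22) = 1.00
For comparison, the Gödel implication (1 if x ≤ y else y) would give 1.00.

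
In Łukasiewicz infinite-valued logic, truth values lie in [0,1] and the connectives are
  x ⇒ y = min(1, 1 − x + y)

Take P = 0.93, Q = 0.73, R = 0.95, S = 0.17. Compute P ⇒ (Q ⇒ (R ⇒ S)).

0.56

R ⇒ S = min(1, 1 − 0.95 + 0.17) = min(1, 0.22) = 0.22
Q ⇒ (R ⇒ S) = min(1, 1 − 0.73 + 0.22) = min(1, 0.49) = 0.49
P ⇒ (Q ⇒ (R ⇒ S)) = min(1, 1 − 0.93 + 0.49) = min(1, 0.56) = 0.56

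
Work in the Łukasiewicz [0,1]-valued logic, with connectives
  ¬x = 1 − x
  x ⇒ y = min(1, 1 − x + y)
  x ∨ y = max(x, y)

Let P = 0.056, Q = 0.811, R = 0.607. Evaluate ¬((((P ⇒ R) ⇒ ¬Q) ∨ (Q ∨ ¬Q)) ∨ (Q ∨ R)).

0.189

P ⇒ R = min(1, 1 − 0.056 + 0.607) = min(1, 1.551) = 1.000
¬Q = 1 − 0.811 = 0.189
(P ⇒ R) ⇒ ¬Q = min(1, 1 − 1.000 + 0.189) = min(1, 0.189) = 0.189
Q ∨ ¬Q = max(0.811, 0.189) = 0.811
((P ⇒ R) ⇒ ¬Q) ∨ (Q ∨ ¬Q) = max(0.189, 0.811) = 0.811
Q ∨ R = max(0.811, 0.607) = 0.811
(((P ⇒ R) ⇒ ¬Q) ∨ (Q ∨ ¬Q)) ∨ (Q ∨ R) = max(0.811, 0.811) = 0.811
¬((((P ⇒ R) ⇒ ¬Q) ∨ (Q ∨ ¬Q)) ∨ (Q ∨ R)) = 1 − 0.811 = 0.189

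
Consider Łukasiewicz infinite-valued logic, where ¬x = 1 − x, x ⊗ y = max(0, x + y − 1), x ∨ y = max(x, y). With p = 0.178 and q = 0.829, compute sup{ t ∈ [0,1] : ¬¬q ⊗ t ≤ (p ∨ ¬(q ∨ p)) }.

¬q = 1 − 0.829 = 0.171
¬¬q = 1 − 0.171 = 0.829
So the left factor is ¬¬q = 0.829.
q ∨ p = max(0.829, 0.178) = 0.829
¬(q ∨ p) = 1 − 0.829 = 0.171
p ∨ ¬(q ∨ p) = max(0.178, 0.171) = 0.178
So the right-hand bound is p ∨ ¬(q ∨ p) = 0.178.
The residuum of the Łukasiewicz t-norm gives the supremum: min(1, 1 − 0.829 + 0.178).
1 − 0.829 + 0.178 = 0.349, so t = min(1, 0.349) = 0.349.
Check: 0.829 ⊗ 0.349 = max(0, 0.178) = 0.178 ≤ 0.178.

0.349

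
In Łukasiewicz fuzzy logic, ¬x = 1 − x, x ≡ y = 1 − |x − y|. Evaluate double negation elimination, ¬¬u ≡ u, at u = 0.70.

1.00

¬u = 1 − 0.70 = 0.30
¬¬u = 1 − 0.30 = 0.70
¬¬u ≡ u = 1 − |0.70 − 0.70| = 1 − 0.00 = 1.00
(As expected: always 1 in Ł∞ since negation is involutive.)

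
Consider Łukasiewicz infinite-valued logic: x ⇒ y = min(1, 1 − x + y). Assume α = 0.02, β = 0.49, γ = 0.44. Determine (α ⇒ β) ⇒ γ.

α ⇒ β = min(1, 1 − 0.02 + 0.49) = min(1, 1.47) = 1.00
(α ⇒ β) ⇒ γ = min(1, 1 − 1.00 + 0.44) = min(1, 0.44) = 0.44

0.44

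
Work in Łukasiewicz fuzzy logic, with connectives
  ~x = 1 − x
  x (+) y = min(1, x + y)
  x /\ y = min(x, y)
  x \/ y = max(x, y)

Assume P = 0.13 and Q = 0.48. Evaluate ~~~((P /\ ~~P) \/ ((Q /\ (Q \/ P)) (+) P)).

~P = 1 − 0.13 = 0.87
~~P = 1 − 0.87 = 0.13
P /\ ~~P = min(0.13, 0.13) = 0.13
Q \/ P = max(0.48, 0.13) = 0.48
Q /\ (Q \/ P) = min(0.48, 0.48) = 0.48
(Q /\ (Q \/ P)) (+) P = min(1, 0.48 + 0.13) = min(1, 0.61) = 0.61
(P /\ ~~P) \/ ((Q /\ (Q \/ P)) (+) P) = max(0.13, 0.61) = 0.61
~((P /\ ~~P) \/ ((Q /\ (Q \/ P)) (+) P)) = 1 − 0.61 = 0.39
~~((P /\ ~~P) \/ ((Q /\ (Q \/ P)) (+) P)) = 1 − 0.39 = 0.61
~~~((P /\ ~~P) \/ ((Q /\ (Q \/ P)) (+) P)) = 1 − 0.61 = 0.39

0.39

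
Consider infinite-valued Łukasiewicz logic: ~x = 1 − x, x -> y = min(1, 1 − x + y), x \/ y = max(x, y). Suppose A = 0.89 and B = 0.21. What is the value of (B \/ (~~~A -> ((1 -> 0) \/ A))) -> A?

0.89

~A = 1 − 0.89 = 0.11
~~A = 1 − 0.11 = 0.89
~~~A = 1 − 0.89 = 0.11
1 -> 0 = min(1, 1 − 1.00 + 0.00) = min(1, 0.00) = 0.00
(1 -> 0) \/ A = max(0.00, 0.89) = 0.89
~~~A -> ((1 -> 0) \/ A) = min(1, 1 − 0.11 + 0.89) = min(1, 1.78) = 1.00
B \/ (~~~A -> ((1 -> 0) \/ A)) = max(0.21, 1.00) = 1.00
(B \/ (~~~A -> ((1 -> 0) \/ A))) -> A = min(1, 1 − 1.00 + 0.89) = min(1, 0.89) = 0.89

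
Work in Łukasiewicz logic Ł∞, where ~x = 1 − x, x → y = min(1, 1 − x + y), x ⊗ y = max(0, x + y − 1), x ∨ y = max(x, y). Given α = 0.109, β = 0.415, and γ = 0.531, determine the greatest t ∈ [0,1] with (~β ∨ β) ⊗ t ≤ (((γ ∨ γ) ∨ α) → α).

0.993

~β = 1 − 0.415 = 0.585
~β ∨ β = max(0.585, 0.415) = 0.585
So the left factor is ~β ∨ β = 0.585.
γ ∨ γ = max(0.531, 0.531) = 0.531
(γ ∨ γ) ∨ α = max(0.531, 0.109) = 0.531
((γ ∨ γ) ∨ α) → α = min(1, 1 − 0.531 + 0.109) = min(1, 0.578) = 0.578
So the right-hand bound is ((γ ∨ γ) ∨ α) → α = 0.578.
The residuum of the Łukasiewicz t-norm gives the supremum: min(1, 1 − 0.585 + 0.578).
1 − 0.585 + 0.578 = 0.993, so t = min(1, 0.993) = 0.993.
Check: 0.585 ⊗ 0.993 = max(0, 0.578) = 0.578 ≤ 0.578.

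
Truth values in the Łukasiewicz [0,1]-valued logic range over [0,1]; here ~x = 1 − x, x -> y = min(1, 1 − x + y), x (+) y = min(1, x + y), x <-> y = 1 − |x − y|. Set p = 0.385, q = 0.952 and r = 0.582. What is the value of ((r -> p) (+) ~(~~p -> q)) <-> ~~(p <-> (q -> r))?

0.952

r -> p = min(1, 1 − 0.582 + 0.385) = min(1, 0.803) = 0.803
~p = 1 − 0.385 = 0.615
~~p = 1 − 0.615 = 0.385
~~p -> q = min(1, 1 − 0.385 + 0.952) = min(1, 1.567) = 1.000
~(~~p -> q) = 1 − 1.000 = 0.000
(r -> p) (+) ~(~~p -> q) = min(1, 0.803 + 0.000) = min(1, 0.803) = 0.803
q -> r = min(1, 1 − 0.952 + 0.582) = min(1, 0.630) = 0.630
p <-> (q -> r) = 1 − |0.385 − 0.630| = 1 − 0.245 = 0.755
~(p <-> (q -> r)) = 1 − 0.755 = 0.245
~~(p <-> (q -> r)) = 1 − 0.245 = 0.755
((r -> p) (+) ~(~~p -> q)) <-> ~~(p <-> (q -> r)) = 1 − |0.803 − 0.755| = 1 − 0.048 = 0.952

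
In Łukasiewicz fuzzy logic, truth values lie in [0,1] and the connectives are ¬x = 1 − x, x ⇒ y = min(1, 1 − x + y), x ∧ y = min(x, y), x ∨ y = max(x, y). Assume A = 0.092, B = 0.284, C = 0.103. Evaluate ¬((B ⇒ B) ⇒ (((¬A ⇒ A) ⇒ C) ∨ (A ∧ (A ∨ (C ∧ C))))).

B ⇒ B = min(1, 1 − 0.284 + 0.284) = min(1, 1.000) = 1.000
¬A = 1 − 0.092 = 0.908
¬A ⇒ A = min(1, 1 − 0.908 + 0.092) = min(1, 0.184) = 0.184
(¬A ⇒ A) ⇒ C = min(1, 1 − 0.184 + 0.103) = min(1, 0.919) = 0.919
C ∧ C = min(0.103, 0.103) = 0.103
A ∨ (C ∧ C) = max(0.092, 0.103) = 0.103
A ∧ (A ∨ (C ∧ C)) = min(0.092, 0.103) = 0.092
((¬A ⇒ A) ⇒ C) ∨ (A ∧ (A ∨ (C ∧ C))) = max(0.919, 0.092) = 0.919
(B ⇒ B) ⇒ (((¬A ⇒ A) ⇒ C) ∨ (A ∧ (A ∨ (C ∧ C)))) = min(1, 1 − 1.000 + 0.919) = min(1, 0.919) = 0.919
¬((B ⇒ B) ⇒ (((¬A ⇒ A) ⇒ C) ∨ (A ∧ (A ∨ (C ∧ C))))) = 1 − 0.919 = 0.081

0.081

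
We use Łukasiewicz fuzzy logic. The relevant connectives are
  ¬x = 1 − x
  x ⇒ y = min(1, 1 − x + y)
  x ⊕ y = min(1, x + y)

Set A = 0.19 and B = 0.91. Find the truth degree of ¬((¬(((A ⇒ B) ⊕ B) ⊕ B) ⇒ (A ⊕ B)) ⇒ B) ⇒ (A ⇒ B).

1.00

A ⇒ B = min(1, 1 − 0.19 + 0.91) = min(1, 1.72) = 1.00
(A ⇒ B) ⊕ B = min(1, 1.00 + 0.91) = min(1, 1.91) = 1.00
((A ⇒ B) ⊕ B) ⊕ B = min(1, 1.00 + 0.91) = min(1, 1.91) = 1.00
¬(((A ⇒ B) ⊕ B) ⊕ B) = 1 − 1.00 = 0.00
A ⊕ B = min(1, 0.19 + 0.91) = min(1, 1.10) = 1.00
¬(((A ⇒ B) ⊕ B) ⊕ B) ⇒ (A ⊕ B) = min(1, 1 − 0.00 + 1.00) = min(1, 2.00) = 1.00
(¬(((A ⇒ B) ⊕ B) ⊕ B) ⇒ (A ⊕ B)) ⇒ B = min(1, 1 − 1.00 + 0.91) = min(1, 0.91) = 0.91
¬((¬(((A ⇒ B) ⊕ B) ⊕ B) ⇒ (A ⊕ B)) ⇒ B) = 1 − 0.91 = 0.09
¬((¬(((A ⇒ B) ⊕ B) ⊕ B) ⇒ (A ⊕ B)) ⇒ B) ⇒ (A ⇒ B) = min(1, 1 − 0.09 + 1.00) = min(1, 1.91) = 1.00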